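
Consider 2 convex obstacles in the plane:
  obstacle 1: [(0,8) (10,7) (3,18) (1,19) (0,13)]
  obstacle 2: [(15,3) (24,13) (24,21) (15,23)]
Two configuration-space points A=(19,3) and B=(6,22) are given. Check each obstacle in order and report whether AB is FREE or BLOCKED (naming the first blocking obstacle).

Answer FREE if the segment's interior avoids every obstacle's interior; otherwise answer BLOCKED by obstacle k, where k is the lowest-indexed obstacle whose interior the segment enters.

Obstacle 1 [(0,8) (10,7) (3,18) (1,19) (0,13)]:
  edge (0,8)–(10,7): clear
  edge (10,7)–(3,18): clear
  edge (3,18)–(1,19): clear
  edge (1,19)–(0,13): clear
  edge (0,13)–(0,8): clear
  midpoint (25/2,25/2) outside
  → clear
Obstacle 2 [(15,3) (24,13) (24,21) (15,23)]:
  edge (15,3)–(24,13): crosses AB
  edge (24,13)–(24,21): clear
  edge (24,21)–(15,23): clear
  edge (15,23)–(15,3): crosses AB
  → BLOCKED

BLOCKED by obstacle 2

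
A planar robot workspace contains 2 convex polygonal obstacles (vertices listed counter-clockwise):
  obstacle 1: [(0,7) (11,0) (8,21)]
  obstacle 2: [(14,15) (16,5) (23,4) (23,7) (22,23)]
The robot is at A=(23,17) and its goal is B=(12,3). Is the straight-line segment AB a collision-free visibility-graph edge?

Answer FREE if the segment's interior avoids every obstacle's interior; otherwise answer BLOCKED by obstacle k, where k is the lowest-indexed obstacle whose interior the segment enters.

Obstacle 1 [(0,7) (11,0) (8,21)]:
  edge (0,7)–(11,0): clear
  edge (11,0)–(8,21): clear
  edge (8,21)–(0,7): clear
  midpoint (35/2,10) outside
  → clear
Obstacle 2 [(14,15) (16,5) (23,4) (23,7) (22,23)]:
  edge (14,15)–(16,5): crosses AB
  edge (16,5)–(23,4): clear
  edge (23,4)–(23,7): clear
  edge (23,7)–(22,23): crosses AB
  edge (22,23)–(14,15): clear
  → BLOCKED

BLOCKED by obstacle 2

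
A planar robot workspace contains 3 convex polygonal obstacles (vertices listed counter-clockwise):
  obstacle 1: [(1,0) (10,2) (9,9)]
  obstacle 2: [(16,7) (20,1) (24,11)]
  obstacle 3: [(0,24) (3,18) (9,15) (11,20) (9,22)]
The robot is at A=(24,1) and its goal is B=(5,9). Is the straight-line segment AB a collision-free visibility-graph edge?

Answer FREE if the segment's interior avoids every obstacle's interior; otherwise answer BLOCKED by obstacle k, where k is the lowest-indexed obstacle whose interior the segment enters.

BLOCKED by obstacle 1

Obstacle 1 [(1,0) (10,2) (9,9)]:
  edge (1,0)–(10,2): clear
  edge (10,2)–(9,9): crosses AB
  edge (9,9)–(1,0): crosses AB
  → BLOCKED
Obstacle 2 [(16,7) (20,1) (24,11)]:
  edge (16,7)–(20,1): crosses AB
  edge (20,1)–(24,11): crosses AB
  edge (24,11)–(16,7): clear
  → BLOCKED
Obstacle 3 [(0,24) (3,18) (9,15) (11,20) (9,22)]:
  edge (0,24)–(3,18): clear
  edge (3,18)–(9,15): clear
  edge (9,15)–(11,20): clear
  edge (11,20)–(9,22): clear
  edge (9,22)–(0,24): clear
  midpoint (29/2,5) outside
  → clear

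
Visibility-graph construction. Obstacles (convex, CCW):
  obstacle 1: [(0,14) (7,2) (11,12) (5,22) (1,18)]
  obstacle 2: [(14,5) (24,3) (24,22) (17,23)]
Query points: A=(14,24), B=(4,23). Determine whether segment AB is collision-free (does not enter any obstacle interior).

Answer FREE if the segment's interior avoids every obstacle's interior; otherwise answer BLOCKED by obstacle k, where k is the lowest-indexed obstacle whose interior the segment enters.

FREE

Obstacle 1 [(0,14) (7,2) (11,12) (5,22) (1,18)]:
  edge (0,14)–(7,2): clear
  edge (7,2)–(11,12): clear
  edge (11,12)–(5,22): clear
  edge (5,22)–(1,18): clear
  edge (1,18)–(0,14): clear
  midpoint (9,47/2) outside
  → clear
Obstacle 2 [(14,5) (24,3) (24,22) (17,23)]:
  edge (14,5)–(24,3): clear
  edge (24,3)–(24,22): clear
  edge (24,22)–(17,23): clear
  edge (17,23)–(14,5): clear
  midpoint (9,47/2) outside
  → clear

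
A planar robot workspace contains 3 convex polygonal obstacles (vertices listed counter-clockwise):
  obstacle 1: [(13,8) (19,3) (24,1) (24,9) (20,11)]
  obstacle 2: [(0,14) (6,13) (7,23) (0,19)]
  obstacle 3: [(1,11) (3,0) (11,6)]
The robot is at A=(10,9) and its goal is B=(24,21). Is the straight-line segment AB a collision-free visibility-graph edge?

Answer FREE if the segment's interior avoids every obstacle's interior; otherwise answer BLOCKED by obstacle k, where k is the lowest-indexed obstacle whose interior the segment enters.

FREE

Obstacle 1 [(13,8) (19,3) (24,1) (24,9) (20,11)]:
  edge (13,8)–(19,3): clear
  edge (19,3)–(24,1): clear
  edge (24,1)–(24,9): clear
  edge (24,9)–(20,11): clear
  edge (20,11)–(13,8): clear
  midpoint (17,15) outside
  → clear
Obstacle 2 [(0,14) (6,13) (7,23) (0,19)]:
  edge (0,14)–(6,13): clear
  edge (6,13)–(7,23): clear
  edge (7,23)–(0,19): clear
  edge (0,19)–(0,14): clear
  midpoint (17,15) outside
  → clear
Obstacle 3 [(1,11) (3,0) (11,6)]:
  edge (1,11)–(3,0): clear
  edge (3,0)–(11,6): clear
  edge (11,6)–(1,11): clear
  midpoint (17,15) outside
  → clear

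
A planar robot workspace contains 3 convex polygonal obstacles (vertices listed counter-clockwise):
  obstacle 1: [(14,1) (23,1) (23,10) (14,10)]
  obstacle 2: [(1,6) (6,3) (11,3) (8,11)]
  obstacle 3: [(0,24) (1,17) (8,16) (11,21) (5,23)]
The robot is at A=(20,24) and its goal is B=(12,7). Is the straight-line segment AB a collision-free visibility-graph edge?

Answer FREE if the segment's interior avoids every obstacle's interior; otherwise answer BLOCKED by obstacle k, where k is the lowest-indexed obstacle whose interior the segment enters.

Obstacle 1 [(14,1) (23,1) (23,10) (14,10)]:
  edge (14,1)–(23,1): clear
  edge (23,1)–(23,10): clear
  edge (23,10)–(14,10): clear
  edge (14,10)–(14,1): clear
  midpoint (16,31/2) outside
  → clear
Obstacle 2 [(1,6) (6,3) (11,3) (8,11)]:
  edge (1,6)–(6,3): clear
  edge (6,3)–(11,3): clear
  edge (11,3)–(8,11): clear
  edge (8,11)–(1,6): clear
  midpoint (16,31/2) outside
  → clear
Obstacle 3 [(0,24) (1,17) (8,16) (11,21) (5,23)]:
  edge (0,24)–(1,17): clear
  edge (1,17)–(8,16): clear
  edge (8,16)–(11,21): clear
  edge (11,21)–(5,23): clear
  edge (5,23)–(0,24): clear
  midpoint (16,31/2) outside
  → clear

FREE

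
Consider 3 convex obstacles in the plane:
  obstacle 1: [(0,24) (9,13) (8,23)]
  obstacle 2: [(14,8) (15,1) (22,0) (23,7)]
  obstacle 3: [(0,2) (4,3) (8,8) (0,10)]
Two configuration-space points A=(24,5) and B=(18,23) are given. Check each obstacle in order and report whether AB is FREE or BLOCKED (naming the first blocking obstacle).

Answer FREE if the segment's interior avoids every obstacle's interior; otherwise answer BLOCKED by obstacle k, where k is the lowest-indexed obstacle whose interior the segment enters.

FREE

Obstacle 1 [(0,24) (9,13) (8,23)]:
  edge (0,24)–(9,13): clear
  edge (9,13)–(8,23): clear
  edge (8,23)–(0,24): clear
  midpoint (21,14) outside
  → clear
Obstacle 2 [(14,8) (15,1) (22,0) (23,7)]:
  edge (14,8)–(15,1): clear
  edge (15,1)–(22,0): clear
  edge (22,0)–(23,7): clear
  edge (23,7)–(14,8): clear
  midpoint (21,14) outside
  → clear
Obstacle 3 [(0,2) (4,3) (8,8) (0,10)]:
  edge (0,2)–(4,3): clear
  edge (4,3)–(8,8): clear
  edge (8,8)–(0,10): clear
  edge (0,10)–(0,2): clear
  midpoint (21,14) outside
  → clear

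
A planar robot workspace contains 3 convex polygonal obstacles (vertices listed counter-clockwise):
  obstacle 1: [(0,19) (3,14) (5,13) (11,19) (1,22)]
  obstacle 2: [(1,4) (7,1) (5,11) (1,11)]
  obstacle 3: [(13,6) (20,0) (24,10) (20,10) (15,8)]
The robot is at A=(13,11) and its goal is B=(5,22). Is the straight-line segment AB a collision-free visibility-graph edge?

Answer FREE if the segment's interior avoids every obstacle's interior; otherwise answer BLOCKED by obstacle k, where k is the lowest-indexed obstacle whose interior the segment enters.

Obstacle 1 [(0,19) (3,14) (5,13) (11,19) (1,22)]:
  edge (0,19)–(3,14): clear
  edge (3,14)–(5,13): clear
  edge (5,13)–(11,19): crosses AB
  edge (11,19)–(1,22): crosses AB
  edge (1,22)–(0,19): clear
  → BLOCKED
Obstacle 2 [(1,4) (7,1) (5,11) (1,11)]:
  edge (1,4)–(7,1): clear
  edge (7,1)–(5,11): clear
  edge (5,11)–(1,11): clear
  edge (1,11)–(1,4): clear
  midpoint (9,33/2) outside
  → clear
Obstacle 3 [(13,6) (20,0) (24,10) (20,10) (15,8)]:
  edge (13,6)–(20,0): clear
  edge (20,0)–(24,10): clear
  edge (24,10)–(20,10): clear
  edge (20,10)–(15,8): clear
  edge (15,8)–(13,6): clear
  midpoint (9,33/2) outside
  → clear

BLOCKED by obstacle 1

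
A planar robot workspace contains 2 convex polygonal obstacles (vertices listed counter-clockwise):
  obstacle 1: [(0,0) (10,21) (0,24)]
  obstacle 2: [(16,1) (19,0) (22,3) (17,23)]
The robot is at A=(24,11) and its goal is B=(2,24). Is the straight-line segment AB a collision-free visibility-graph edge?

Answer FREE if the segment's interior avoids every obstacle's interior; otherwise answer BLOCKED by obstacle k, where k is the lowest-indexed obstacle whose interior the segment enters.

BLOCKED by obstacle 1

Obstacle 1 [(0,0) (10,21) (0,24)]:
  edge (0,0)–(10,21): crosses AB
  edge (10,21)–(0,24): crosses AB
  edge (0,24)–(0,0): clear
  → BLOCKED
Obstacle 2 [(16,1) (19,0) (22,3) (17,23)]:
  edge (16,1)–(19,0): clear
  edge (19,0)–(22,3): clear
  edge (22,3)–(17,23): crosses AB
  edge (17,23)–(16,1): crosses AB
  → BLOCKED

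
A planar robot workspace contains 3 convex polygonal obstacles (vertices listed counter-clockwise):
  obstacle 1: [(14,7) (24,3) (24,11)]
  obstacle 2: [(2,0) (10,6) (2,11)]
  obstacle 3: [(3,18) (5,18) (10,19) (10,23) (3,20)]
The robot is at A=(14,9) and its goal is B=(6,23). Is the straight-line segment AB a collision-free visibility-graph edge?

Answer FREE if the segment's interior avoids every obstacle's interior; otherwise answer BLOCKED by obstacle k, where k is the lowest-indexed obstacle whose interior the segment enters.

Obstacle 1 [(14,7) (24,3) (24,11)]:
  edge (14,7)–(24,3): clear
  edge (24,3)–(24,11): clear
  edge (24,11)–(14,7): clear
  midpoint (10,16) outside
  → clear
Obstacle 2 [(2,0) (10,6) (2,11)]:
  edge (2,0)–(10,6): clear
  edge (10,6)–(2,11): clear
  edge (2,11)–(2,0): clear
  midpoint (10,16) outside
  → clear
Obstacle 3 [(3,18) (5,18) (10,19) (10,23) (3,20)]:
  edge (3,18)–(5,18): clear
  edge (5,18)–(10,19): crosses AB
  edge (10,19)–(10,23): clear
  edge (10,23)–(3,20): crosses AB
  edge (3,20)–(3,18): clear
  → BLOCKED

BLOCKED by obstacle 3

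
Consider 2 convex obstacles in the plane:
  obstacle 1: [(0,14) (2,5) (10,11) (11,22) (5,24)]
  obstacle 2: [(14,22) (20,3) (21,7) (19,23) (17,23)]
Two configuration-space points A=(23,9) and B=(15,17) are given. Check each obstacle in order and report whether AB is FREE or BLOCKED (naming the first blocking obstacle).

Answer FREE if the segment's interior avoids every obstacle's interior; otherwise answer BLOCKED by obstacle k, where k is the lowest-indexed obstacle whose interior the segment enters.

BLOCKED by obstacle 2

Obstacle 1 [(0,14) (2,5) (10,11) (11,22) (5,24)]:
  edge (0,14)–(2,5): clear
  edge (2,5)–(10,11): clear
  edge (10,11)–(11,22): clear
  edge (11,22)–(5,24): clear
  edge (5,24)–(0,14): clear
  midpoint (19,13) outside
  → clear
Obstacle 2 [(14,22) (20,3) (21,7) (19,23) (17,23)]:
  edge (14,22)–(20,3): crosses AB
  edge (20,3)–(21,7): clear
  edge (21,7)–(19,23): crosses AB
  edge (19,23)–(17,23): clear
  edge (17,23)–(14,22): clear
  → BLOCKED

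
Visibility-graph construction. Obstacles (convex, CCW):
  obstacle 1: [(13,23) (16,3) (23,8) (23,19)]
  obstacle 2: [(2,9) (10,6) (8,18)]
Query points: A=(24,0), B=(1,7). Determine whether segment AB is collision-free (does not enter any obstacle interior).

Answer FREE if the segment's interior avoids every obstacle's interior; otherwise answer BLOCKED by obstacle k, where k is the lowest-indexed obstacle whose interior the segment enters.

Obstacle 1 [(13,23) (16,3) (23,8) (23,19)]:
  edge (13,23)–(16,3): clear
  edge (16,3)–(23,8): clear
  edge (23,8)–(23,19): clear
  edge (23,19)–(13,23): clear
  midpoint (25/2,7/2) outside
  → clear
Obstacle 2 [(2,9) (10,6) (8,18)]:
  edge (2,9)–(10,6): clear
  edge (10,6)–(8,18): clear
  edge (8,18)–(2,9): clear
  midpoint (25/2,7/2) outside
  → clear

FREE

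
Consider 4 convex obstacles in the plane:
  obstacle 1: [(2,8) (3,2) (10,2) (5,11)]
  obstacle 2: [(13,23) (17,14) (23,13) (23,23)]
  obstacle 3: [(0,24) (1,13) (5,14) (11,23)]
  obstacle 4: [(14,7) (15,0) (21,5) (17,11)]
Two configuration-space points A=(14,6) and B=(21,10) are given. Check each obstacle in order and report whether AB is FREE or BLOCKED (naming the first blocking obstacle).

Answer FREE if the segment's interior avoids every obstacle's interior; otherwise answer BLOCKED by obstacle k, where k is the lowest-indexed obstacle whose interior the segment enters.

Obstacle 1 [(2,8) (3,2) (10,2) (5,11)]:
  edge (2,8)–(3,2): clear
  edge (3,2)–(10,2): clear
  edge (10,2)–(5,11): clear
  edge (5,11)–(2,8): clear
  midpoint (35/2,8) outside
  → clear
Obstacle 2 [(13,23) (17,14) (23,13) (23,23)]:
  edge (13,23)–(17,14): clear
  edge (17,14)–(23,13): clear
  edge (23,13)–(23,23): clear
  edge (23,23)–(13,23): clear
  midpoint (35/2,8) outside
  → clear
Obstacle 3 [(0,24) (1,13) (5,14) (11,23)]:
  edge (0,24)–(1,13): clear
  edge (1,13)–(5,14): clear
  edge (5,14)–(11,23): clear
  edge (11,23)–(0,24): clear
  midpoint (35/2,8) outside
  → clear
Obstacle 4 [(14,7) (15,0) (21,5) (17,11)]:
  edge (14,7)–(15,0): crosses AB
  edge (15,0)–(21,5): clear
  edge (21,5)–(17,11): crosses AB
  edge (17,11)–(14,7): clear
  → BLOCKED

BLOCKED by obstacle 4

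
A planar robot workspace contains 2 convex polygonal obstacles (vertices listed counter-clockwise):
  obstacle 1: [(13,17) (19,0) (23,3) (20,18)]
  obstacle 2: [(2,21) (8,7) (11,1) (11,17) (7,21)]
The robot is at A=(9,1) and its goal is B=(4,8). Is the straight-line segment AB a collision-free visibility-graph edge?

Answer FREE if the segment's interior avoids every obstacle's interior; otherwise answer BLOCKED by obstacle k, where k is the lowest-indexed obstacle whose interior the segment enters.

Obstacle 1 [(13,17) (19,0) (23,3) (20,18)]:
  edge (13,17)–(19,0): clear
  edge (19,0)–(23,3): clear
  edge (23,3)–(20,18): clear
  edge (20,18)–(13,17): clear
  midpoint (13/2,9/2) outside
  → clear
Obstacle 2 [(2,21) (8,7) (11,1) (11,17) (7,21)]:
  edge (2,21)–(8,7): clear
  edge (8,7)–(11,1): clear
  edge (11,1)–(11,17): clear
  edge (11,17)–(7,21): clear
  edge (7,21)–(2,21): clear
  midpoint (13/2,9/2) outside
  → clear

FREE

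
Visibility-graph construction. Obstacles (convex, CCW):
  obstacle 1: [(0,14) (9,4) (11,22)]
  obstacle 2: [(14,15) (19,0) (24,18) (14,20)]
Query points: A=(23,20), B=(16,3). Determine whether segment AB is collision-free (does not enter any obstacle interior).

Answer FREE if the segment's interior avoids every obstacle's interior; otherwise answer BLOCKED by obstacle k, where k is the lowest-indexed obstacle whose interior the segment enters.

Obstacle 1 [(0,14) (9,4) (11,22)]:
  edge (0,14)–(9,4): clear
  edge (9,4)–(11,22): clear
  edge (11,22)–(0,14): clear
  midpoint (39/2,23/2) outside
  → clear
Obstacle 2 [(14,15) (19,0) (24,18) (14,20)]:
  edge (14,15)–(19,0): crosses AB
  edge (19,0)–(24,18): clear
  edge (24,18)–(14,20): crosses AB
  edge (14,20)–(14,15): clear
  → BLOCKED

BLOCKED by obstacle 2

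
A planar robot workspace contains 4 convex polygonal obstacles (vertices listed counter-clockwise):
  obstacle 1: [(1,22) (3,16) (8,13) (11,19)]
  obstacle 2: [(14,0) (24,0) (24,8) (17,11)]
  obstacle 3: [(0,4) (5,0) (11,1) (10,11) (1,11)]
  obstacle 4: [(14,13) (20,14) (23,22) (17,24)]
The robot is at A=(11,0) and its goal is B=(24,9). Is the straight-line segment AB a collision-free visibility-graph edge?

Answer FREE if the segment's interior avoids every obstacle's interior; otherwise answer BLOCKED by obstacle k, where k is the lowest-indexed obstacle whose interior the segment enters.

BLOCKED by obstacle 2

Obstacle 1 [(1,22) (3,16) (8,13) (11,19)]:
  edge (1,22)–(3,16): clear
  edge (3,16)–(8,13): clear
  edge (8,13)–(11,19): clear
  edge (11,19)–(1,22): clear
  midpoint (35/2,9/2) outside
  → clear
Obstacle 2 [(14,0) (24,0) (24,8) (17,11)]:
  edge (14,0)–(24,0): clear
  edge (24,0)–(24,8): clear
  edge (24,8)–(17,11): crosses AB
  edge (17,11)–(14,0): crosses AB
  → BLOCKED
Obstacle 3 [(0,4) (5,0) (11,1) (10,11) (1,11)]:
  edge (0,4)–(5,0): clear
  edge (5,0)–(11,1): clear
  edge (11,1)–(10,11): clear
  edge (10,11)–(1,11): clear
  edge (1,11)–(0,4): clear
  midpoint (35/2,9/2) outside
  → clear
Obstacle 4 [(14,13) (20,14) (23,22) (17,24)]:
  edge (14,13)–(20,14): clear
  edge (20,14)–(23,22): clear
  edge (23,22)–(17,24): clear
  edge (17,24)–(14,13): clear
  midpoint (35/2,9/2) outside
  → clear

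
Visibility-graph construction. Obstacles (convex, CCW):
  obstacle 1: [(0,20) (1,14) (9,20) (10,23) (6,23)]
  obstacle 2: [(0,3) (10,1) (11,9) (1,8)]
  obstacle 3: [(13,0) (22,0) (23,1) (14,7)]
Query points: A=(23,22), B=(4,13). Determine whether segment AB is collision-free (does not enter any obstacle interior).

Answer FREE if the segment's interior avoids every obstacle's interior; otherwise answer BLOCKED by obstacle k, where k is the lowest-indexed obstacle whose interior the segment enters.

Obstacle 1 [(0,20) (1,14) (9,20) (10,23) (6,23)]:
  edge (0,20)–(1,14): clear
  edge (1,14)–(9,20): clear
  edge (9,20)–(10,23): clear
  edge (10,23)–(6,23): clear
  edge (6,23)–(0,20): clear
  midpoint (27/2,35/2) outside
  → clear
Obstacle 2 [(0,3) (10,1) (11,9) (1,8)]:
  edge (0,3)–(10,1): clear
  edge (10,1)–(11,9): clear
  edge (11,9)–(1,8): clear
  edge (1,8)–(0,3): clear
  midpoint (27/2,35/2) outside
  → clear
Obstacle 3 [(13,0) (22,0) (23,1) (14,7)]:
  edge (13,0)–(22,0): clear
  edge (22,0)–(23,1): clear
  edge (23,1)–(14,7): clear
  edge (14,7)–(13,0): clear
  midpoint (27/2,35/2) outside
  → clear

FREE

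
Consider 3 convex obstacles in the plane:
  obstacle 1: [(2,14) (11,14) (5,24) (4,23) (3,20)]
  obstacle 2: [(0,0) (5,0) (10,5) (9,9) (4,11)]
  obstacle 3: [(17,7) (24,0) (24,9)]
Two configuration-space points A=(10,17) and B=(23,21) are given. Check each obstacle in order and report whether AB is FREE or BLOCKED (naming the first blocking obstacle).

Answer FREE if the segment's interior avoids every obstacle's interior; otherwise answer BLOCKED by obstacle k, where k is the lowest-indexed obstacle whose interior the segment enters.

FREE

Obstacle 1 [(2,14) (11,14) (5,24) (4,23) (3,20)]:
  edge (2,14)–(11,14): clear
  edge (11,14)–(5,24): clear
  edge (5,24)–(4,23): clear
  edge (4,23)–(3,20): clear
  edge (3,20)–(2,14): clear
  midpoint (33/2,19) outside
  → clear
Obstacle 2 [(0,0) (5,0) (10,5) (9,9) (4,11)]:
  edge (0,0)–(5,0): clear
  edge (5,0)–(10,5): clear
  edge (10,5)–(9,9): clear
  edge (9,9)–(4,11): clear
  edge (4,11)–(0,0): clear
  midpoint (33/2,19) outside
  → clear
Obstacle 3 [(17,7) (24,0) (24,9)]:
  edge (17,7)–(24,0): clear
  edge (24,0)–(24,9): clear
  edge (24,9)–(17,7): clear
  midpoint (33/2,19) outside
  → clear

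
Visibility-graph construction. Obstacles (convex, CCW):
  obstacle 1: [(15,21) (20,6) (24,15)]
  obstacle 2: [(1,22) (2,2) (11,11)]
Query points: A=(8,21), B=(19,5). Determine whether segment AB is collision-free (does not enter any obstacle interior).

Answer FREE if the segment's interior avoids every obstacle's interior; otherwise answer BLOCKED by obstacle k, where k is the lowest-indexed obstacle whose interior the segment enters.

FREE

Obstacle 1 [(15,21) (20,6) (24,15)]:
  edge (15,21)–(20,6): clear
  edge (20,6)–(24,15): clear
  edge (24,15)–(15,21): clear
  midpoint (27/2,13) outside
  → clear
Obstacle 2 [(1,22) (2,2) (11,11)]:
  edge (1,22)–(2,2): clear
  edge (2,2)–(11,11): clear
  edge (11,11)–(1,22): clear
  midpoint (27/2,13) outside
  → clear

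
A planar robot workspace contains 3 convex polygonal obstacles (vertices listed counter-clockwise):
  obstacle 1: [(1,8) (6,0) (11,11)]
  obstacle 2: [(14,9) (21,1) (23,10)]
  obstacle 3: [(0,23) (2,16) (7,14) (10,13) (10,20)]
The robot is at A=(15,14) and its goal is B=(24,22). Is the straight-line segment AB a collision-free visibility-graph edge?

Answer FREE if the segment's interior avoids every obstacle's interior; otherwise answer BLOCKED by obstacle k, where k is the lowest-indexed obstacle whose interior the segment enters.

Obstacle 1 [(1,8) (6,0) (11,11)]:
  edge (1,8)–(6,0): clear
  edge (6,0)–(11,11): clear
  edge (11,11)–(1,8): clear
  midpoint (39/2,18) outside
  → clear
Obstacle 2 [(14,9) (21,1) (23,10)]:
  edge (14,9)–(21,1): clear
  edge (21,1)–(23,10): clear
  edge (23,10)–(14,9): clear
  midpoint (39/2,18) outside
  → clear
Obstacle 3 [(0,23) (2,16) (7,14) (10,13) (10,20)]:
  edge (0,23)–(2,16): clear
  edge (2,16)–(7,14): clear
  edge (7,14)–(10,13): clear
  edge (10,13)–(10,20): clear
  edge (10,20)–(0,23): clear
  midpoint (39/2,18) outside
  → clear

FREE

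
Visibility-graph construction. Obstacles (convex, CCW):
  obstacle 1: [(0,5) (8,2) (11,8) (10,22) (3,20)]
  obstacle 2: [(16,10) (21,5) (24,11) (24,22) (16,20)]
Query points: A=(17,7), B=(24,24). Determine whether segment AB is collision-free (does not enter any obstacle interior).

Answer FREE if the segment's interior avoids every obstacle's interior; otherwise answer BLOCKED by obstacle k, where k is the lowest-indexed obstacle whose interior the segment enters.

Obstacle 1 [(0,5) (8,2) (11,8) (10,22) (3,20)]:
  edge (0,5)–(8,2): clear
  edge (8,2)–(11,8): clear
  edge (11,8)–(10,22): clear
  edge (10,22)–(3,20): clear
  edge (3,20)–(0,5): clear
  midpoint (41/2,31/2) outside
  → clear
Obstacle 2 [(16,10) (21,5) (24,11) (24,22) (16,20)]:
  edge (16,10)–(21,5): crosses AB
  edge (21,5)–(24,11): clear
  edge (24,11)–(24,22): clear
  edge (24,22)–(16,20): crosses AB
  edge (16,20)–(16,10): clear
  → BLOCKED

BLOCKED by obstacle 2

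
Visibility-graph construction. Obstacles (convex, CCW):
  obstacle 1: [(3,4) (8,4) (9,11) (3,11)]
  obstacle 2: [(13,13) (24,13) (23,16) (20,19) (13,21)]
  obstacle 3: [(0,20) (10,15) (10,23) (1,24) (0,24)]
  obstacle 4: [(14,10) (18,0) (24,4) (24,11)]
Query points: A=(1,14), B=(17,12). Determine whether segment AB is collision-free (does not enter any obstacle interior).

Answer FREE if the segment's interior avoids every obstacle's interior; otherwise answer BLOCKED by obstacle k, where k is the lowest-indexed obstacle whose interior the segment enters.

Obstacle 1 [(3,4) (8,4) (9,11) (3,11)]:
  edge (3,4)–(8,4): clear
  edge (8,4)–(9,11): clear
  edge (9,11)–(3,11): clear
  edge (3,11)–(3,4): clear
  midpoint (9,13) outside
  → clear
Obstacle 2 [(13,13) (24,13) (23,16) (20,19) (13,21)]:
  edge (13,13)–(24,13): clear
  edge (24,13)–(23,16): clear
  edge (23,16)–(20,19): clear
  edge (20,19)–(13,21): clear
  edge (13,21)–(13,13): clear
  midpoint (9,13) outside
  → clear
Obstacle 3 [(0,20) (10,15) (10,23) (1,24) (0,24)]:
  edge (0,20)–(10,15): clear
  edge (10,15)–(10,23): clear
  edge (10,23)–(1,24): clear
  edge (1,24)–(0,24): clear
  edge (0,24)–(0,20): clear
  midpoint (9,13) outside
  → clear
Obstacle 4 [(14,10) (18,0) (24,4) (24,11)]:
  edge (14,10)–(18,0): clear
  edge (18,0)–(24,4): clear
  edge (24,4)–(24,11): clear
  edge (24,11)–(14,10): clear
  midpoint (9,13) outside
  → clear

FREE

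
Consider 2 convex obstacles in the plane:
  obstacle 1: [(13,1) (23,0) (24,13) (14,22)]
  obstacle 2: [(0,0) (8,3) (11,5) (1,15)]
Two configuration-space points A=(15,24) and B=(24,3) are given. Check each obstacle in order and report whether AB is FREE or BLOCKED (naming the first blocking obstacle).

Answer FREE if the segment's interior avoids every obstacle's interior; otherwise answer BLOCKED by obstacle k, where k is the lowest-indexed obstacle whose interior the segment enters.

BLOCKED by obstacle 1

Obstacle 1 [(13,1) (23,0) (24,13) (14,22)]:
  edge (13,1)–(23,0): clear
  edge (23,0)–(24,13): crosses AB
  edge (24,13)–(14,22): crosses AB
  edge (14,22)–(13,1): clear
  → BLOCKED
Obstacle 2 [(0,0) (8,3) (11,5) (1,15)]:
  edge (0,0)–(8,3): clear
  edge (8,3)–(11,5): clear
  edge (11,5)–(1,15): clear
  edge (1,15)–(0,0): clear
  midpoint (39/2,27/2) outside
  → clear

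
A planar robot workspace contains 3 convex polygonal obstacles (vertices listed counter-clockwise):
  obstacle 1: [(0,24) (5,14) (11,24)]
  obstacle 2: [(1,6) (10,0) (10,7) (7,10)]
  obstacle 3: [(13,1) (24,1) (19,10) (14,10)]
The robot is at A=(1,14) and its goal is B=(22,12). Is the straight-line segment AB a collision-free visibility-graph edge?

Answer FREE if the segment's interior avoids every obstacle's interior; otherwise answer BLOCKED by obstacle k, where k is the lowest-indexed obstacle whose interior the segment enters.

Obstacle 1 [(0,24) (5,14) (11,24)]:
  edge (0,24)–(5,14): clear
  edge (5,14)–(11,24): clear
  edge (11,24)–(0,24): clear
  midpoint (23/2,13) outside
  → clear
Obstacle 2 [(1,6) (10,0) (10,7) (7,10)]:
  edge (1,6)–(10,0): clear
  edge (10,0)–(10,7): clear
  edge (10,7)–(7,10): clear
  edge (7,10)–(1,6): clear
  midpoint (23/2,13) outside
  → clear
Obstacle 3 [(13,1) (24,1) (19,10) (14,10)]:
  edge (13,1)–(24,1): clear
  edge (24,1)–(19,10): clear
  edge (19,10)–(14,10): clear
  edge (14,10)–(13,1): clear
  midpoint (23/2,13) outside
  → clear

FREE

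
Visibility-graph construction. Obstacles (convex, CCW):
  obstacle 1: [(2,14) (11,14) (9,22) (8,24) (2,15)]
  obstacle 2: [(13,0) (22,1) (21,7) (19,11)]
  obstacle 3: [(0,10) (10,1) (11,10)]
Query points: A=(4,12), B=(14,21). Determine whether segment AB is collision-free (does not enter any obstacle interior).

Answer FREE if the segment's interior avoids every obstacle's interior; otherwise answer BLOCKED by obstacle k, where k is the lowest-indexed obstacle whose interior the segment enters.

BLOCKED by obstacle 1

Obstacle 1 [(2,14) (11,14) (9,22) (8,24) (2,15)]:
  edge (2,14)–(11,14): crosses AB
  edge (11,14)–(9,22): crosses AB
  edge (9,22)–(8,24): clear
  edge (8,24)–(2,15): clear
  edge (2,15)–(2,14): clear
  → BLOCKED
Obstacle 2 [(13,0) (22,1) (21,7) (19,11)]:
  edge (13,0)–(22,1): clear
  edge (22,1)–(21,7): clear
  edge (21,7)–(19,11): clear
  edge (19,11)–(13,0): clear
  midpoint (9,33/2) outside
  → clear
Obstacle 3 [(0,10) (10,1) (11,10)]:
  edge (0,10)–(10,1): clear
  edge (10,1)–(11,10): clear
  edge (11,10)–(0,10): clear
  midpoint (9,33/2) outside
  → clear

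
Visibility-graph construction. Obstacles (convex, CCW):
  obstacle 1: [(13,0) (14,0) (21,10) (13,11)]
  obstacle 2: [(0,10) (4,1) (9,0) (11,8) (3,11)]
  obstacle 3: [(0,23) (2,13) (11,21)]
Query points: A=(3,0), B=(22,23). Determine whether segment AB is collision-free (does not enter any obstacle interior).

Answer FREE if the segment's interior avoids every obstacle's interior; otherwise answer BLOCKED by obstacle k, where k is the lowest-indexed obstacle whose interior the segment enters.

BLOCKED by obstacle 2

Obstacle 1 [(13,0) (14,0) (21,10) (13,11)]:
  edge (13,0)–(14,0): clear
  edge (14,0)–(21,10): clear
  edge (21,10)–(13,11): clear
  edge (13,11)–(13,0): clear
  midpoint (25/2,23/2) outside
  → clear
Obstacle 2 [(0,10) (4,1) (9,0) (11,8) (3,11)]:
  edge (0,10)–(4,1): crosses AB
  edge (4,1)–(9,0): clear
  edge (9,0)–(11,8): clear
  edge (11,8)–(3,11): crosses AB
  edge (3,11)–(0,10): clear
  → BLOCKED
Obstacle 3 [(0,23) (2,13) (11,21)]:
  edge (0,23)–(2,13): clear
  edge (2,13)–(11,21): clear
  edge (11,21)–(0,23): clear
  midpoint (25/2,23/2) outside
  → clear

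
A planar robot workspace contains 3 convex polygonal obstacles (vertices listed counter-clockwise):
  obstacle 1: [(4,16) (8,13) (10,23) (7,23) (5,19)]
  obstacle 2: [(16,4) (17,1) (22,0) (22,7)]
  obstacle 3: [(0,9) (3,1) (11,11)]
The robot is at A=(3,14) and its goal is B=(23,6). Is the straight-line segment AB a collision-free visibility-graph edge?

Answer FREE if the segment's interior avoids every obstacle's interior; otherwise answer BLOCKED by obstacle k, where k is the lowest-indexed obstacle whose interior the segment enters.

BLOCKED by obstacle 2

Obstacle 1 [(4,16) (8,13) (10,23) (7,23) (5,19)]:
  edge (4,16)–(8,13): clear
  edge (8,13)–(10,23): clear
  edge (10,23)–(7,23): clear
  edge (7,23)–(5,19): clear
  edge (5,19)–(4,16): clear
  midpoint (13,10) outside
  → clear
Obstacle 2 [(16,4) (17,1) (22,0) (22,7)]:
  edge (16,4)–(17,1): clear
  edge (17,1)–(22,0): clear
  edge (22,0)–(22,7): crosses AB
  edge (22,7)–(16,4): crosses AB
  → BLOCKED
Obstacle 3 [(0,9) (3,1) (11,11)]:
  edge (0,9)–(3,1): clear
  edge (3,1)–(11,11): crosses AB
  edge (11,11)–(0,9): crosses AB
  → BLOCKED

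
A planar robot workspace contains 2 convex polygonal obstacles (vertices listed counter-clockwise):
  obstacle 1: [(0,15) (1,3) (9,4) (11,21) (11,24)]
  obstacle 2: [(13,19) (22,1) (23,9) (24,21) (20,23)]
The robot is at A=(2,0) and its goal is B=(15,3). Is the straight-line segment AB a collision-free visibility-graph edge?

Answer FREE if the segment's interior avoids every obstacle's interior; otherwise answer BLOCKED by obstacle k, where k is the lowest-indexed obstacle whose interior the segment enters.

Obstacle 1 [(0,15) (1,3) (9,4) (11,21) (11,24)]:
  edge (0,15)–(1,3): clear
  edge (1,3)–(9,4): clear
  edge (9,4)–(11,21): clear
  edge (11,21)–(11,24): clear
  edge (11,24)–(0,15): clear
  midpoint (17/2,3/2) outside
  → clear
Obstacle 2 [(13,19) (22,1) (23,9) (24,21) (20,23)]:
  edge (13,19)–(22,1): clear
  edge (22,1)–(23,9): clear
  edge (23,9)–(24,21): clear
  edge (24,21)–(20,23): clear
  edge (20,23)–(13,19): clear
  midpoint (17/2,3/2) outside
  → clear

FREE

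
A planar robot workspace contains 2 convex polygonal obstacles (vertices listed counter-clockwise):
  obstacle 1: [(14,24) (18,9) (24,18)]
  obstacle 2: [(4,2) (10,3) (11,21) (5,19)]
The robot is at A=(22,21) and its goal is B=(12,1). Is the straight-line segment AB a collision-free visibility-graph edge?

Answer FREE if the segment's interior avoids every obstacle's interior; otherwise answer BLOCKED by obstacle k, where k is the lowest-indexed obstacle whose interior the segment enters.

Obstacle 1 [(14,24) (18,9) (24,18)]:
  edge (14,24)–(18,9): crosses AB
  edge (18,9)–(24,18): clear
  edge (24,18)–(14,24): crosses AB
  → BLOCKED
Obstacle 2 [(4,2) (10,3) (11,21) (5,19)]:
  edge (4,2)–(10,3): clear
  edge (10,3)–(11,21): clear
  edge (11,21)–(5,19): clear
  edge (5,19)–(4,2): clear
  midpoint (17,11) outside
  → clear

BLOCKED by obstacle 1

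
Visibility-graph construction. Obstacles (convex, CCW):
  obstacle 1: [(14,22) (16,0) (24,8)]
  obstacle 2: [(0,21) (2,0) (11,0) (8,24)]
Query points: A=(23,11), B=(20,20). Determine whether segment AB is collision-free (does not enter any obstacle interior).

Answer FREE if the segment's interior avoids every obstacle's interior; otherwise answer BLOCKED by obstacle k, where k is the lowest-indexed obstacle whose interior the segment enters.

Obstacle 1 [(14,22) (16,0) (24,8)]:
  edge (14,22)–(16,0): clear
  edge (16,0)–(24,8): clear
  edge (24,8)–(14,22): clear
  midpoint (43/2,31/2) outside
  → clear
Obstacle 2 [(0,21) (2,0) (11,0) (8,24)]:
  edge (0,21)–(2,0): clear
  edge (2,0)–(11,0): clear
  edge (11,0)–(8,24): clear
  edge (8,24)–(0,21): clear
  midpoint (43/2,31/2) outside
  → clear

FREE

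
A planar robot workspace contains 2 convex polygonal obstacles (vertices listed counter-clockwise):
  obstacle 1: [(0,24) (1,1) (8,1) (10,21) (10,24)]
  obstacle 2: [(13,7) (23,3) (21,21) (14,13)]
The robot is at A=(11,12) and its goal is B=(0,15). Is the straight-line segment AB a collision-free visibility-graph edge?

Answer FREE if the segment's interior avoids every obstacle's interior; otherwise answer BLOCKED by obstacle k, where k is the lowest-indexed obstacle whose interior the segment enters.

Obstacle 1 [(0,24) (1,1) (8,1) (10,21) (10,24)]:
  edge (0,24)–(1,1): crosses AB
  edge (1,1)–(8,1): clear
  edge (8,1)–(10,21): crosses AB
  edge (10,21)–(10,24): clear
  edge (10,24)–(0,24): clear
  → BLOCKED
Obstacle 2 [(13,7) (23,3) (21,21) (14,13)]:
  edge (13,7)–(23,3): clear
  edge (23,3)–(21,21): clear
  edge (21,21)–(14,13): clear
  edge (14,13)–(13,7): clear
  midpoint (11/2,27/2) outside
  → clear

BLOCKED by obstacle 1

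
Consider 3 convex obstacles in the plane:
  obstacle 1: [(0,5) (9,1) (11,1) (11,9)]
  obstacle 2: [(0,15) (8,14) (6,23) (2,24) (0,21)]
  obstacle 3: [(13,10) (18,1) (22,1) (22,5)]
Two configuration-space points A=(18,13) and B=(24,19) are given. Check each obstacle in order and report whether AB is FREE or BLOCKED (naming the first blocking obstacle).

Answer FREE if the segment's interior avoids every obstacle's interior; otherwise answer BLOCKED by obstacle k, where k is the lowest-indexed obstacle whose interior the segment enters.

FREE

Obstacle 1 [(0,5) (9,1) (11,1) (11,9)]:
  edge (0,5)–(9,1): clear
  edge (9,1)–(11,1): clear
  edge (11,1)–(11,9): clear
  edge (11,9)–(0,5): clear
  midpoint (21,16) outside
  → clear
Obstacle 2 [(0,15) (8,14) (6,23) (2,24) (0,21)]:
  edge (0,15)–(8,14): clear
  edge (8,14)–(6,23): clear
  edge (6,23)–(2,24): clear
  edge (2,24)–(0,21): clear
  edge (0,21)–(0,15): clear
  midpoint (21,16) outside
  → clear
Obstacle 3 [(13,10) (18,1) (22,1) (22,5)]:
  edge (13,10)–(18,1): clear
  edge (18,1)–(22,1): clear
  edge (22,1)–(22,5): clear
  edge (22,5)–(13,10): clear
  midpoint (21,16) outside
  → clear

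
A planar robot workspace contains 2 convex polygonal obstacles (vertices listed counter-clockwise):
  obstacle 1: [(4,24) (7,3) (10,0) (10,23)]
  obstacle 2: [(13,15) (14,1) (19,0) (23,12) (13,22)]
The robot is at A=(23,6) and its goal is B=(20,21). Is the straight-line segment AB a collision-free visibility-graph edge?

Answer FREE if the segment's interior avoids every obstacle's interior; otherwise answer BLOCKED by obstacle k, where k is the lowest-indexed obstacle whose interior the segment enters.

Obstacle 1 [(4,24) (7,3) (10,0) (10,23)]:
  edge (4,24)–(7,3): clear
  edge (7,3)–(10,0): clear
  edge (10,0)–(10,23): clear
  edge (10,23)–(4,24): clear
  midpoint (43/2,27/2) outside
  → clear
Obstacle 2 [(13,15) (14,1) (19,0) (23,12) (13,22)]:
  edge (13,15)–(14,1): clear
  edge (14,1)–(19,0): clear
  edge (19,0)–(23,12): crosses AB
  edge (23,12)–(13,22): crosses AB
  edge (13,22)–(13,15): clear
  → BLOCKED

BLOCKED by obstacle 2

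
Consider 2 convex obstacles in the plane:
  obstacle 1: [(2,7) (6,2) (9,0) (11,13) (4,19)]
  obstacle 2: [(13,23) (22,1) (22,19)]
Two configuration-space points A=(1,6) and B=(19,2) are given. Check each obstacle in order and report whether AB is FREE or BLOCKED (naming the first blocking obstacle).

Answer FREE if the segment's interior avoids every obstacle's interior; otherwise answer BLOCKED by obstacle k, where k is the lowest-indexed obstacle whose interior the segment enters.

Obstacle 1 [(2,7) (6,2) (9,0) (11,13) (4,19)]:
  edge (2,7)–(6,2): crosses AB
  edge (6,2)–(9,0): clear
  edge (9,0)–(11,13): crosses AB
  edge (11,13)–(4,19): clear
  edge (4,19)–(2,7): clear
  → BLOCKED
Obstacle 2 [(13,23) (22,1) (22,19)]:
  edge (13,23)–(22,1): clear
  edge (22,1)–(22,19): clear
  edge (22,19)–(13,23): clear
  midpoint (10,4) outside
  → clear

BLOCKED by obstacle 1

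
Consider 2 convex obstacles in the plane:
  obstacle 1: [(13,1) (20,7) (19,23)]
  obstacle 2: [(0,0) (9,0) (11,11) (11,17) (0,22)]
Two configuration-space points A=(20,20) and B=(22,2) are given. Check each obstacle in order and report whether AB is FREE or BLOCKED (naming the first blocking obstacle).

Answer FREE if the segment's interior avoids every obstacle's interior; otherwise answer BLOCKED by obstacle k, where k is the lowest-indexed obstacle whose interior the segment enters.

FREE

Obstacle 1 [(13,1) (20,7) (19,23)]:
  edge (13,1)–(20,7): clear
  edge (20,7)–(19,23): clear
  edge (19,23)–(13,1): clear
  midpoint (21,11) outside
  → clear
Obstacle 2 [(0,0) (9,0) (11,11) (11,17) (0,22)]:
  edge (0,0)–(9,0): clear
  edge (9,0)–(11,11): clear
  edge (11,11)–(11,17): clear
  edge (11,17)–(0,22): clear
  edge (0,22)–(0,0): clear
  midpoint (21,11) outside
  → clear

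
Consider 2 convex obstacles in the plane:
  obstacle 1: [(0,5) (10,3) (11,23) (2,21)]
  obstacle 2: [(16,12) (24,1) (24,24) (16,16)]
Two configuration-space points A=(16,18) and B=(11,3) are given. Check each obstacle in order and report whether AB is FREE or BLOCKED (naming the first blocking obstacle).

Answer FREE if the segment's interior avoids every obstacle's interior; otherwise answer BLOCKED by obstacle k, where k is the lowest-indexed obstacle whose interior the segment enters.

FREE

Obstacle 1 [(0,5) (10,3) (11,23) (2,21)]:
  edge (0,5)–(10,3): clear
  edge (10,3)–(11,23): clear
  edge (11,23)–(2,21): clear
  edge (2,21)–(0,5): clear
  midpoint (27/2,21/2) outside
  → clear
Obstacle 2 [(16,12) (24,1) (24,24) (16,16)]:
  edge (16,12)–(24,1): clear
  edge (24,1)–(24,24): clear
  edge (24,24)–(16,16): clear
  edge (16,16)–(16,12): clear
  midpoint (27/2,21/2) outside
  → clear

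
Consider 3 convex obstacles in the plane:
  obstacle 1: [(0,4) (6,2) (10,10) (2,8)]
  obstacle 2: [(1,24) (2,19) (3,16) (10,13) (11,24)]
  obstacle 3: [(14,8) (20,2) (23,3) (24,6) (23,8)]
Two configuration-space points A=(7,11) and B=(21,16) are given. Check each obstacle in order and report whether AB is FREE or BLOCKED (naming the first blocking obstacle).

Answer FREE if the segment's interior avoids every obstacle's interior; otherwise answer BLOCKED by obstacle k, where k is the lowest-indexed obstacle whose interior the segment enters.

Obstacle 1 [(0,4) (6,2) (10,10) (2,8)]:
  edge (0,4)–(6,2): clear
  edge (6,2)–(10,10): clear
  edge (10,10)–(2,8): clear
  edge (2,8)–(0,4): clear
  midpoint (14,27/2) outside
  → clear
Obstacle 2 [(1,24) (2,19) (3,16) (10,13) (11,24)]:
  edge (1,24)–(2,19): clear
  edge (2,19)–(3,16): clear
  edge (3,16)–(10,13): clear
  edge (10,13)–(11,24): clear
  edge (11,24)–(1,24): clear
  midpoint (14,27/2) outside
  → clear
Obstacle 3 [(14,8) (20,2) (23,3) (24,6) (23,8)]:
  edge (14,8)–(20,2): clear
  edge (20,2)–(23,3): clear
  edge (23,3)–(24,6): clear
  edge (24,6)–(23,8): clear
  edge (23,8)–(14,8): clear
  midpoint (14,27/2) outside
  → clear

FREE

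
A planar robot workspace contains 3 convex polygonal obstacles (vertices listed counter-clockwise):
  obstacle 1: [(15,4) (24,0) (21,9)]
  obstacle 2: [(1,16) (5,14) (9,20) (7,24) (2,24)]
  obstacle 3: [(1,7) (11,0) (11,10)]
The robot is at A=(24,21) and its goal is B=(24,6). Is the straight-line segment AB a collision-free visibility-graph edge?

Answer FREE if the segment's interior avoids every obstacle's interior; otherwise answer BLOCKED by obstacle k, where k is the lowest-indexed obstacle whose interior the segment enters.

Obstacle 1 [(15,4) (24,0) (21,9)]:
  edge (15,4)–(24,0): clear
  edge (24,0)–(21,9): clear
  edge (21,9)–(15,4): clear
  midpoint (24,27/2) outside
  → clear
Obstacle 2 [(1,16) (5,14) (9,20) (7,24) (2,24)]:
  edge (1,16)–(5,14): clear
  edge (5,14)–(9,20): clear
  edge (9,20)–(7,24): clear
  edge (7,24)–(2,24): clear
  edge (2,24)–(1,16): clear
  midpoint (24,27/2) outside
  → clear
Obstacle 3 [(1,7) (11,0) (11,10)]:
  edge (1,7)–(11,0): clear
  edge (11,0)–(11,10): clear
  edge (11,10)–(1,7): clear
  midpoint (24,27/2) outside
  → clear

FREE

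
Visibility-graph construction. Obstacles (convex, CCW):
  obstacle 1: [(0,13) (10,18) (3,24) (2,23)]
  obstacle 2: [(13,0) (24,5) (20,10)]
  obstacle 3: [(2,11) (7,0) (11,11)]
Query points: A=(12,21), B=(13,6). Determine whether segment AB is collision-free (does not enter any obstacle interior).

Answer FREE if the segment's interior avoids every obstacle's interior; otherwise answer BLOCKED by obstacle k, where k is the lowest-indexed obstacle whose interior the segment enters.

FREE

Obstacle 1 [(0,13) (10,18) (3,24) (2,23)]:
  edge (0,13)–(10,18): clear
  edge (10,18)–(3,24): clear
  edge (3,24)–(2,23): clear
  edge (2,23)–(0,13): clear
  midpoint (25/2,27/2) outside
  → clear
Obstacle 2 [(13,0) (24,5) (20,10)]:
  edge (13,0)–(24,5): clear
  edge (24,5)–(20,10): clear
  edge (20,10)–(13,0): clear
  midpoint (25/2,27/2) outside
  → clear
Obstacle 3 [(2,11) (7,0) (11,11)]:
  edge (2,11)–(7,0): clear
  edge (7,0)–(11,11): clear
  edge (11,11)–(2,11): clear
  midpoint (25/2,27/2) outside
  → clear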